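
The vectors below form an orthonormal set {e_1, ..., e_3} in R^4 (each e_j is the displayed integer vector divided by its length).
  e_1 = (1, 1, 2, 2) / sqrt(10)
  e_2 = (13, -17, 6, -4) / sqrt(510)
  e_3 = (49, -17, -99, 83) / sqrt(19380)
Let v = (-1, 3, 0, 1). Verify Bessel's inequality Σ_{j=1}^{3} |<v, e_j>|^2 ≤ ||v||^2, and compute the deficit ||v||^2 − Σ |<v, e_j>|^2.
Σ |<v, e_j>|^2 = 4059/380; ||v||^2 = 11; deficit = 121/380

Write each e_j = u_j / sqrt(<u_j, u_j>) where u_j is the displayed integer vector. Then <v, e_j> = <v, u_j> / sqrt(<u_j, u_j>), so |<v, e_j>|^2 = <v, u_j>^2 / <u_j, u_j>.
Coefficients: <v, e_1> = 4/sqrt(10), <v, e_2> = -68/sqrt(510), <v, e_3> = -17/sqrt(19380).
Square and sum: Σ |<v, e_j>|^2 = 4059/380.
Compute ||v||^2 = v·v = 11.
Deficit = 11 − 4059/380 = 121/380 ≥ 0, confirming Bessel's inequality. (The deficit equals ||v − Σ <v,e_j> e_j||^2, the squared distance from v to span{e_j}.)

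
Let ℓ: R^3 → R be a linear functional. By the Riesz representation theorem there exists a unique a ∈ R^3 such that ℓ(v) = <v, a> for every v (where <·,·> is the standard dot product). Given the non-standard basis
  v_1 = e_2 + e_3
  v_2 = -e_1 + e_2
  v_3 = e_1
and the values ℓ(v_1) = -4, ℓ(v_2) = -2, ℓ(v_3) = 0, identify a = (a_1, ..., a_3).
a = (0, -2, -2)

Write a = (a_1, ..., a_3) in the standard basis. For each basis vector v_i, ℓ(v_i) = <v_i, a> is a linear equation in the a_j's. Collect the n equations into a matrix system V a = ℓ, where row i of V is v_i (expressed in the standard basis). Since V is invertible (lower-triangular with 1s on the diagonal, up to permutation), solve by back-substitution:
  V =
[[0, 1, 1],
 [-1, 1, 0],
 [1, 0, 0]]
  V a = (-4, -2, 0)
Solving gives a = (0, -2, -2).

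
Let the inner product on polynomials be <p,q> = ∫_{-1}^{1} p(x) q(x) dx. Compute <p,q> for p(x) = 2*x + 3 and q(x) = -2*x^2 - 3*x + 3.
<p,q> = 10

Expand the product: p(x)·q(x) = -4*x^3 - 12*x^2 - 3*x + 9.
∫_{-1}^{1} of each monomial x^k gives [2/(k+1) if k even, 0 if k odd]. Integrating term-by-term (or equivalently evaluating the antiderivative F(x) = -x^4 - 4*x^3 - 3*x^2/2 + 9*x at the endpoints):
  F(1) − F(−1) = 5/2 − (-15/2) = 10.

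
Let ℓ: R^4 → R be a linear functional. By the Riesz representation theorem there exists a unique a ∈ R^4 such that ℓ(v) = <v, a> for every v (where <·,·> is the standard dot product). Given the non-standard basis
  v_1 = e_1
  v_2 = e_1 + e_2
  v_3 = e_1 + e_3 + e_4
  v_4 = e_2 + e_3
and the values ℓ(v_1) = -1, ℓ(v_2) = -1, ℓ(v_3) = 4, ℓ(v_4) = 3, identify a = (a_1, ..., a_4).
a = (-1, 0, 3, 2)

Write a = (a_1, ..., a_4) in the standard basis. For each basis vector v_i, ℓ(v_i) = <v_i, a> is a linear equation in the a_j's. Collect the n equations into a matrix system V a = ℓ, where row i of V is v_i (expressed in the standard basis). Since V is invertible (lower-triangular with 1s on the diagonal, up to permutation), solve by back-substitution:
  V =
[[1, 0, 0, 0],
 [1, 1, 0, 0],
 [1, 0, 1, 1],
 [0, 1, 1, 0]]
  V a = (-1, -1, 4, 3)
Solving gives a = (-1, 0, 3, 2).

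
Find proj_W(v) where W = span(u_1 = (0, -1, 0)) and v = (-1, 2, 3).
proj_W(v) = (0, 2, 0)

Set up U = [u_1 | ... | u_1] ∈ R^(3×1). The projector onto W = col(U) is P = U (U^T U)^(-1) U^T.
Compute U^T U =
  [1],
and U^T v = (-2).
Solve U^T U · c = U^T v for the coefficients: c = (-2). The projection is proj_W(v) = U c.
Check: (v - proj_W(v)) · u_1 = 0  (should be 0).
Result: proj_W(v) = (0, 2, 0).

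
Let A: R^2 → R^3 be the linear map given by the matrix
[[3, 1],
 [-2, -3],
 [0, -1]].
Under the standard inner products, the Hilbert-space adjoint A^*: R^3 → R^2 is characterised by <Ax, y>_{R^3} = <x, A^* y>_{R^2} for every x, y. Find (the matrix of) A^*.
A^* = A^T =
[[3, -2, 0],
 [1, -3, -1]]

For real matrices with standard dot products, the defining identity <Ax, y> = <x, A^* y> gives (Ax)^T y = x^T (A^*) y, i.e. x^T A^T y = x^T (A^*) y. Since this holds for all x, y, we must have A^* = A^T. Therefore
A^* =
[[3, -2, 0],
 [1, -3, -1]].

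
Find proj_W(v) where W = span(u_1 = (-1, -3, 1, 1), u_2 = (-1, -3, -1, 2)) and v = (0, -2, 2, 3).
proj_W(v) = (-54/59, -162/59, 56/59, 53/59)

Set up U = [u_1 | ... | u_2] ∈ R^(4×2). The projector onto W = col(U) is P = U (U^T U)^(-1) U^T.
Compute U^T U =
  [12, 11]
  [11, 15],
and U^T v = (11, 10).
Solve U^T U · c = U^T v for the coefficients: c = (55/59, -1/59). The projection is proj_W(v) = U c.
Check: (v - proj_W(v)) · u_1 = 0  (should be 0).
Check: (v - proj_W(v)) · u_2 = 0  (should be 0).
Result: proj_W(v) = (-54/59, -162/59, 56/59, 53/59).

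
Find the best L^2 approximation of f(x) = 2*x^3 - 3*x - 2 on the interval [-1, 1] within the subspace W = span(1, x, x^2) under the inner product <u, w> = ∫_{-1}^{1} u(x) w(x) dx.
g(x) = -9*x/5 - 2

The best approximation g ∈ W is the orthogonal projection of f onto W. Writing g = a_0 + a_1 x + a_2 x^2, the coefficients solve the normal equations G · a = b where
  G_{ij} = <φ_i, φ_j> and b_i = <f, φ_i>, with φ_0 = 1, φ_1 = x, φ_2 = x^2.
G =
  [2, 0, 2/3]
  [0, 2/3, 0]
  [2/3, 0, 2/5],
b = (-4, -6/5, -4/3).
Solving gives a_0 = -2, a_1 = -9/5, a_2 = 0, so
  g(x) = -9*x/5 - 2.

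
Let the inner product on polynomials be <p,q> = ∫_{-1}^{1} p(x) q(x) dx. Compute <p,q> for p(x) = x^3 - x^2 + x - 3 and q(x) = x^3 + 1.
<p,q> = -628/105

Expand the product: p(x)·q(x) = x^6 - x^5 + x^4 - 2*x^3 - x^2 + x - 3.
∫_{-1}^{1} of each monomial x^k gives [2/(k+1) if k even, 0 if k odd]. Integrating term-by-term (or equivalently evaluating the antiderivative F(x) = x^7/7 - x^6/6 + x^5/5 - x^4/2 - x^3/3 + x^2/2 - 3*x at the endpoints):
  F(1) − F(−1) = -221/70 − (593/210) = -628/105.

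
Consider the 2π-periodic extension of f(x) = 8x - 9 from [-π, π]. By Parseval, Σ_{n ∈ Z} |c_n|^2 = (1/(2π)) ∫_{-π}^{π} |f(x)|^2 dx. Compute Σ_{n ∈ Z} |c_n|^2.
Σ |c_n|^2 = 64π^2/3 + 81

Expand and integrate term by term over [-π, π]:
  ∫ (8x)^2 dx = 64·(2π^3/3); ∫ 2·8·(-9)·x dx = 0 (odd integrand); ∫ (-9)^2 dx = 81·2π.
So (1/(2π)) ∫_{-π}^{π} (8x - 9)^2 dx = 64π^2/3 + 81 = 64π^2/3 + 81.
Parseval ⇒ Σ |c_n|^2 = 64π^2/3 + 81.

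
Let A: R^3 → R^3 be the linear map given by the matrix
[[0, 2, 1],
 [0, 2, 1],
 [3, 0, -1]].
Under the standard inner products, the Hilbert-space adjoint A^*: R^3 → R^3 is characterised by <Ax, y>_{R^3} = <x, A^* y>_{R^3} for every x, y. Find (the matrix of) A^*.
A^* = A^T =
[[0, 0, 3],
 [2, 2, 0],
 [1, 1, -1]]

For real matrices with standard dot products, the defining identity <Ax, y> = <x, A^* y> gives (Ax)^T y = x^T (A^*) y, i.e. x^T A^T y = x^T (A^*) y. Since this holds for all x, y, we must have A^* = A^T. Therefore
A^* =
[[0, 0, 3],
 [2, 2, 0],
 [1, 1, -1]].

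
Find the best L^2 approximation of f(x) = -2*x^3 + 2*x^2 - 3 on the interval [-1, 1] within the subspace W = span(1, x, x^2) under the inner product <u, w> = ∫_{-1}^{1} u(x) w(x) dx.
g(x) = 2*x^2 - 6*x/5 - 3

The best approximation g ∈ W is the orthogonal projection of f onto W. Writing g = a_0 + a_1 x + a_2 x^2, the coefficients solve the normal equations G · a = b where
  G_{ij} = <φ_i, φ_j> and b_i = <f, φ_i>, with φ_0 = 1, φ_1 = x, φ_2 = x^2.
G =
  [2, 0, 2/3]
  [0, 2/3, 0]
  [2/3, 0, 2/5],
b = (-14/3, -4/5, -6/5).
Solving gives a_0 = -3, a_1 = -6/5, a_2 = 2, so
  g(x) = 2*x^2 - 6*x/5 - 3.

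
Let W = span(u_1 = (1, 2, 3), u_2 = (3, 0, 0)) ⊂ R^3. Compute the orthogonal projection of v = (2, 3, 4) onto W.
proj_W(v) = (2, 36/13, 54/13)

Set up U = [u_1 | ... | u_2] ∈ R^(3×2). The projector onto W = col(U) is P = U (U^T U)^(-1) U^T.
Compute U^T U =
  [14, 3]
  [3, 9],
and U^T v = (20, 6).
Solve U^T U · c = U^T v for the coefficients: c = (18/13, 8/39). The projection is proj_W(v) = U c.
Check: (v - proj_W(v)) · u_1 = 0  (should be 0).
Check: (v - proj_W(v)) · u_2 = 0  (should be 0).
Result: proj_W(v) = (2, 36/13, 54/13).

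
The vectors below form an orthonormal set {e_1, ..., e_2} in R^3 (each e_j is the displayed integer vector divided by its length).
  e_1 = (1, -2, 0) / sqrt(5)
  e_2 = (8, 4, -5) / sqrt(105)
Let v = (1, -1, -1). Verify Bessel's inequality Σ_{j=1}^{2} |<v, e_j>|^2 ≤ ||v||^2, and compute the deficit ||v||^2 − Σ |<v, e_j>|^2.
Σ |<v, e_j>|^2 = 18/7; ||v||^2 = 3; deficit = 3/7

Write each e_j = u_j / sqrt(<u_j, u_j>) where u_j is the displayed integer vector. Then <v, e_j> = <v, u_j> / sqrt(<u_j, u_j>), so |<v, e_j>|^2 = <v, u_j>^2 / <u_j, u_j>.
Coefficients: <v, e_1> = 3/sqrt(5), <v, e_2> = 9/sqrt(105).
Square and sum: Σ |<v, e_j>|^2 = 18/7.
Compute ||v||^2 = v·v = 3.
Deficit = 3 − 18/7 = 3/7 ≥ 0, confirming Bessel's inequality. (The deficit equals ||v − Σ <v,e_j> e_j||^2, the squared distance from v to span{e_j}.)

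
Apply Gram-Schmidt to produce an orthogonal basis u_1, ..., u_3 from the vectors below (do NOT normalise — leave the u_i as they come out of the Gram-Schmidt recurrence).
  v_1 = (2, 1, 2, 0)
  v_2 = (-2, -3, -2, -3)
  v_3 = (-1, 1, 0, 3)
Orthogonal basis:
  u_1 = (2, 1, 2, 0)
  u_2 = (4/9, -16/9, 4/9, -3)
  u_3 = (-43/113, -54/113, 70/113, 36/113)

Apply the Gram-Schmidt recurrence
  u_1 = v_1
  u_i = v_i − Σ_{j<i} ((v_i · u_j) / (u_j · u_j)) · u_j.

Step by step this gives:
  u_1 = (2, 1, 2, 0)
  u_2 = (4/9, -16/9, 4/9, -3)
  u_3 = (-43/113, -54/113, 70/113, 36/113)

Orthogonality check:
  u_2 · u_1 = 0 (should be 0)
  u_3 · u_1 = 0 (should be 0)
  u_3 · u_2 = 0 (should be 0)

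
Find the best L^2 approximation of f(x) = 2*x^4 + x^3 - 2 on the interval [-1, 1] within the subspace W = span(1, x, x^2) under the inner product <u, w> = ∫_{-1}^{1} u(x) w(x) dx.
g(x) = 12*x^2/7 + 3*x/5 - 76/35

The best approximation g ∈ W is the orthogonal projection of f onto W. Writing g = a_0 + a_1 x + a_2 x^2, the coefficients solve the normal equations G · a = b where
  G_{ij} = <φ_i, φ_j> and b_i = <f, φ_i>, with φ_0 = 1, φ_1 = x, φ_2 = x^2.
G =
  [2, 0, 2/3]
  [0, 2/3, 0]
  [2/3, 0, 2/5],
b = (-16/5, 2/5, -16/21).
Solving gives a_0 = -76/35, a_1 = 3/5, a_2 = 12/7, so
  g(x) = 12*x^2/7 + 3*x/5 - 76/35.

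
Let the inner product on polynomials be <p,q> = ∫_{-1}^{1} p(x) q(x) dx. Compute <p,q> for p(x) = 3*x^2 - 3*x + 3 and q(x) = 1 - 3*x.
<p,q> = 14

Expand the product: p(x)·q(x) = -9*x^3 + 12*x^2 - 12*x + 3.
∫_{-1}^{1} of each monomial x^k gives [2/(k+1) if k even, 0 if k odd]. Integrating term-by-term (or equivalently evaluating the antiderivative F(x) = -9*x^4/4 + 4*x^3 - 6*x^2 + 3*x at the endpoints):
  F(1) − F(−1) = -5/4 − (-61/4) = 14.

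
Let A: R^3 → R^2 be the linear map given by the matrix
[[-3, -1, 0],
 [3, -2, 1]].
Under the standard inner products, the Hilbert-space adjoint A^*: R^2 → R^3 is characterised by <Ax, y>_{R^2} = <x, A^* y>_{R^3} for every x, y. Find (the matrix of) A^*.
A^* = A^T =
[[-3, 3],
 [-1, -2],
 [0, 1]]

For real matrices with standard dot products, the defining identity <Ax, y> = <x, A^* y> gives (Ax)^T y = x^T (A^*) y, i.e. x^T A^T y = x^T (A^*) y. Since this holds for all x, y, we must have A^* = A^T. Therefore
A^* =
[[-3, 3],
 [-1, -2],
 [0, 1]].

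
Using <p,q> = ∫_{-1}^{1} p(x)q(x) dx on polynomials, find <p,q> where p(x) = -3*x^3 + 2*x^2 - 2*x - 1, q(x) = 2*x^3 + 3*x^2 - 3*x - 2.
<p,q> = 632/105

Expand the product: p(x)·q(x) = -6*x^6 - 5*x^5 + 11*x^4 - 8*x^3 - x^2 + 7*x + 2.
∫_{-1}^{1} of each monomial x^k gives [2/(k+1) if k even, 0 if k odd]. Integrating term-by-term (or equivalently evaluating the antiderivative F(x) = -6*x^7/7 - 5*x^6/6 + 11*x^5/5 - 2*x^4 - x^3/3 + 7*x^2/2 + 2*x at the endpoints):
  F(1) − F(−1) = 386/105 − (-82/35) = 632/105.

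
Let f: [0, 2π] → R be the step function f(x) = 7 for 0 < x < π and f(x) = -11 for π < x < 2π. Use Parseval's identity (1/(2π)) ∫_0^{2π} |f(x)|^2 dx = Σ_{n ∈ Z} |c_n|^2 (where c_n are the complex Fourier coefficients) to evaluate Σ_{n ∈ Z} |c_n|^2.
Σ |c_n|^2 = 85

Parseval equates the L^2 energy of f (normalised by 1/(2π)) with the ℓ^2 sum of its Fourier coefficients: (1/(2π)) ∫_0^{2π} |f|^2 = Σ |c_n|^2.
Compute the left side: (1/(2π)) [∫_0^π 7^2 dx + ∫_π^{2π} (-11)^2 dx] = (1/(2π)) · (49π + 121π) = (49 + 121)/2 = 85.
So Σ_{n ∈ Z} |c_n|^2 = 85.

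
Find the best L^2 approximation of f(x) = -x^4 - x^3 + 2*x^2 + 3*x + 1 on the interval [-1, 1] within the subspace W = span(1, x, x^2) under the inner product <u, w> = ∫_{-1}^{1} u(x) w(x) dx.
g(x) = 8*x^2/7 + 12*x/5 + 38/35

The best approximation g ∈ W is the orthogonal projection of f onto W. Writing g = a_0 + a_1 x + a_2 x^2, the coefficients solve the normal equations G · a = b where
  G_{ij} = <φ_i, φ_j> and b_i = <f, φ_i>, with φ_0 = 1, φ_1 = x, φ_2 = x^2.
G =
  [2, 0, 2/3]
  [0, 2/3, 0]
  [2/3, 0, 2/5],
b = (44/15, 8/5, 124/105).
Solving gives a_0 = 38/35, a_1 = 12/5, a_2 = 8/7, so
  g(x) = 8*x^2/7 + 12*x/5 + 38/35.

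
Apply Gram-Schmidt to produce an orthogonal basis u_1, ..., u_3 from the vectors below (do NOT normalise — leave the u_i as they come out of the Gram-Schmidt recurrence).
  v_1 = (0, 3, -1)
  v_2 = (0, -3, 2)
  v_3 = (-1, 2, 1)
Orthogonal basis:
  u_1 = (0, 3, -1)
  u_2 = (0, 3/10, 9/10)
  u_3 = (-1, 0, 0)

Apply the Gram-Schmidt recurrence
  u_1 = v_1
  u_i = v_i − Σ_{j<i} ((v_i · u_j) / (u_j · u_j)) · u_j.

Step by step this gives:
  u_1 = (0, 3, -1)
  u_2 = (0, 3/10, 9/10)
  u_3 = (-1, 0, 0)

Orthogonality check:
  u_2 · u_1 = 0 (should be 0)
  u_3 · u_1 = 0 (should be 0)
  u_3 · u_2 = 0 (should be 0)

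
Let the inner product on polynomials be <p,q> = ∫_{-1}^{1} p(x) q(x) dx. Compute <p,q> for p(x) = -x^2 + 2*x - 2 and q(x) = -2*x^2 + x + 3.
<p,q> = -46/5

Expand the product: p(x)·q(x) = 2*x^4 - 5*x^3 + 3*x^2 + 4*x - 6.
∫_{-1}^{1} of each monomial x^k gives [2/(k+1) if k even, 0 if k odd]. Integrating term-by-term (or equivalently evaluating the antiderivative F(x) = 2*x^5/5 - 5*x^4/4 + x^3 + 2*x^2 - 6*x at the endpoints):
  F(1) − F(−1) = -77/20 − (107/20) = -46/5.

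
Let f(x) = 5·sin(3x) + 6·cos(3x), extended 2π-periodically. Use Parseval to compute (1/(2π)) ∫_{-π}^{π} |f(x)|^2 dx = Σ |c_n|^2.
Σ |c_n|^2 = 61/2

Expand |f|^2 and use orthogonality of {sin(nx), cos(mx)} on [-π, π]:
  ∫_{-π}^{π} sin(nx)^2 dx = π, ∫ cos(mx)^2 dx = π, and cross terms integrate to 0.
So ∫_{-π}^{π} f(x)^2 dx = 5^2 · π + 6^2 · π = (25 + 36)π.
Divide by 2π: (25 + 36)/2 = 61/2.
By Parseval, this equals Σ |c_n|^2.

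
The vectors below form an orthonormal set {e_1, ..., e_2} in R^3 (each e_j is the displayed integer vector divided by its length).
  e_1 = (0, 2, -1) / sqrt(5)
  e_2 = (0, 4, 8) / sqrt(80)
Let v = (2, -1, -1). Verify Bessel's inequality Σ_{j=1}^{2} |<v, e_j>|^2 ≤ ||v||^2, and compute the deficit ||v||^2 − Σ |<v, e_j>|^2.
Σ |<v, e_j>|^2 = 2; ||v||^2 = 6; deficit = 4

Write each e_j = u_j / sqrt(<u_j, u_j>) where u_j is the displayed integer vector. Then <v, e_j> = <v, u_j> / sqrt(<u_j, u_j>), so |<v, e_j>|^2 = <v, u_j>^2 / <u_j, u_j>.
Coefficients: <v, e_1> = -1/sqrt(5), <v, e_2> = -12/sqrt(80).
Square and sum: Σ |<v, e_j>|^2 = 2.
Compute ||v||^2 = v·v = 6.
Deficit = 6 − 2 = 4 ≥ 0, confirming Bessel's inequality. (The deficit equals ||v − Σ <v,e_j> e_j||^2, the squared distance from v to span{e_j}.)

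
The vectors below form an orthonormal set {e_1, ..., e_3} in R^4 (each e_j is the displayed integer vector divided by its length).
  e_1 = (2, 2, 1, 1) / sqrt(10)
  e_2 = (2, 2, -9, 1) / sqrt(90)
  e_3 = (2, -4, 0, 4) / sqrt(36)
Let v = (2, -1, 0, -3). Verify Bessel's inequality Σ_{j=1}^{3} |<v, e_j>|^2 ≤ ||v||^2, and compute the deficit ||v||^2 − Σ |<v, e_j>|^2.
Σ |<v, e_j>|^2 = 5/9; ||v||^2 = 14; deficit = 121/9

Write each e_j = u_j / sqrt(<u_j, u_j>) where u_j is the displayed integer vector. Then <v, e_j> = <v, u_j> / sqrt(<u_j, u_j>), so |<v, e_j>|^2 = <v, u_j>^2 / <u_j, u_j>.
Coefficients: <v, e_1> = -1/sqrt(10), <v, e_2> = -1/sqrt(90), <v, e_3> = -4/sqrt(36).
Square and sum: Σ |<v, e_j>|^2 = 5/9.
Compute ||v||^2 = v·v = 14.
Deficit = 14 − 5/9 = 121/9 ≥ 0, confirming Bessel's inequality. (The deficit equals ||v − Σ <v,e_j> e_j||^2, the squared distance from v to span{e_j}.)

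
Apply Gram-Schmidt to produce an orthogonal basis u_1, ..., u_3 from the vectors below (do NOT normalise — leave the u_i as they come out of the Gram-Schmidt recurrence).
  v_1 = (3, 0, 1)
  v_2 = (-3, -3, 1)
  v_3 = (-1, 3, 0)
Orthogonal basis:
  u_1 = (3, 0, 1)
  u_2 = (-3/5, -3, 9/5)
  u_3 = (-1/2, 1, 3/2)

Apply the Gram-Schmidt recurrence
  u_1 = v_1
  u_i = v_i − Σ_{j<i} ((v_i · u_j) / (u_j · u_j)) · u_j.

Step by step this gives:
  u_1 = (3, 0, 1)
  u_2 = (-3/5, -3, 9/5)
  u_3 = (-1/2, 1, 3/2)

Orthogonality check:
  u_2 · u_1 = 0 (should be 0)
  u_3 · u_1 = 0 (should be 0)
  u_3 · u_2 = 0 (should be 0)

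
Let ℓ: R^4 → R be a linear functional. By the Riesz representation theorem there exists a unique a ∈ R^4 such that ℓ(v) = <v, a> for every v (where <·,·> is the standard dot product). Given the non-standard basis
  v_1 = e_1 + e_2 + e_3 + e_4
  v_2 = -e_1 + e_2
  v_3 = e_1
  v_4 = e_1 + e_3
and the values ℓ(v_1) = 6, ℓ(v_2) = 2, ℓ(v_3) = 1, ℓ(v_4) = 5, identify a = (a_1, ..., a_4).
a = (1, 3, 4, -2)

Write a = (a_1, ..., a_4) in the standard basis. For each basis vector v_i, ℓ(v_i) = <v_i, a> is a linear equation in the a_j's. Collect the n equations into a matrix system V a = ℓ, where row i of V is v_i (expressed in the standard basis). Since V is invertible (lower-triangular with 1s on the diagonal, up to permutation), solve by back-substitution:
  V =
[[1, 1, 1, 1],
 [-1, 1, 0, 0],
 [1, 0, 0, 0],
 [1, 0, 1, 0]]
  V a = (6, 2, 1, 5)
Solving gives a = (1, 3, 4, -2).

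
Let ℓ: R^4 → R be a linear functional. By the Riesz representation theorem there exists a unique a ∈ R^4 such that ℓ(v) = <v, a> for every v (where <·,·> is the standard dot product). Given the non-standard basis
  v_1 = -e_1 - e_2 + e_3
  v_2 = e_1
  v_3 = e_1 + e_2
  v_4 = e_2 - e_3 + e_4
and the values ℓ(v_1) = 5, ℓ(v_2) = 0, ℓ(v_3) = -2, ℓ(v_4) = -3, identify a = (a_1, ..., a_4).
a = (0, -2, 3, 2)

Write a = (a_1, ..., a_4) in the standard basis. For each basis vector v_i, ℓ(v_i) = <v_i, a> is a linear equation in the a_j's. Collect the n equations into a matrix system V a = ℓ, where row i of V is v_i (expressed in the standard basis). Since V is invertible (lower-triangular with 1s on the diagonal, up to permutation), solve by back-substitution:
  V =
[[-1, -1, 1, 0],
 [1, 0, 0, 0],
 [1, 1, 0, 0],
 [0, 1, -1, 1]]
  V a = (5, 0, -2, -3)
Solving gives a = (0, -2, 3, 2).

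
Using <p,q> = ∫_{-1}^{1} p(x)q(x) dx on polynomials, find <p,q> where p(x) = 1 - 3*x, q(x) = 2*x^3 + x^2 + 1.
<p,q> = 4/15

Expand the product: p(x)·q(x) = -6*x^4 - x^3 + x^2 - 3*x + 1.
∫_{-1}^{1} of each monomial x^k gives [2/(k+1) if k even, 0 if k odd]. Integrating term-by-term (or equivalently evaluating the antiderivative F(x) = -6*x^5/5 - x^4/4 + x^3/3 - 3*x^2/2 + x at the endpoints):
  F(1) − F(−1) = -97/60 − (-113/60) = 4/15.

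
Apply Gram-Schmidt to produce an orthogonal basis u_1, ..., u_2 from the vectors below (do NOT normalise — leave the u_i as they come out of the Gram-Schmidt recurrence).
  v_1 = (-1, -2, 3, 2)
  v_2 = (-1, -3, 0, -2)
Orthogonal basis:
  u_1 = (-1, -2, 3, 2)
  u_2 = (-5/6, -8/3, -1/2, -7/3)

Apply the Gram-Schmidt recurrence
  u_1 = v_1
  u_i = v_i − Σ_{j<i} ((v_i · u_j) / (u_j · u_j)) · u_j.

Step by step this gives:
  u_1 = (-1, -2, 3, 2)
  u_2 = (-5/6, -8/3, -1/2, -7/3)

Orthogonality check:
  u_2 · u_1 = 0 (should be 0)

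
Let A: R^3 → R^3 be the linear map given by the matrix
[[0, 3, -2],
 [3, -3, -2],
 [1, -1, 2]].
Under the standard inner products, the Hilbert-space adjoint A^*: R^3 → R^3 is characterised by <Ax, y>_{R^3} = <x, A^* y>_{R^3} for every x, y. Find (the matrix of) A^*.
A^* = A^T =
[[0, 3, 1],
 [3, -3, -1],
 [-2, -2, 2]]

For real matrices with standard dot products, the defining identity <Ax, y> = <x, A^* y> gives (Ax)^T y = x^T (A^*) y, i.e. x^T A^T y = x^T (A^*) y. Since this holds for all x, y, we must have A^* = A^T. Therefore
A^* =
[[0, 3, 1],
 [3, -3, -1],
 [-2, -2, 2]].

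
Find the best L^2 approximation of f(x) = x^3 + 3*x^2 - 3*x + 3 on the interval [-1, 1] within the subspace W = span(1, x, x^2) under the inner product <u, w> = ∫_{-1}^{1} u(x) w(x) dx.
g(x) = 3*x^2 - 12*x/5 + 3

The best approximation g ∈ W is the orthogonal projection of f onto W. Writing g = a_0 + a_1 x + a_2 x^2, the coefficients solve the normal equations G · a = b where
  G_{ij} = <φ_i, φ_j> and b_i = <f, φ_i>, with φ_0 = 1, φ_1 = x, φ_2 = x^2.
G =
  [2, 0, 2/3]
  [0, 2/3, 0]
  [2/3, 0, 2/5],
b = (8, -8/5, 16/5).
Solving gives a_0 = 3, a_1 = -12/5, a_2 = 3, so
  g(x) = 3*x^2 - 12*x/5 + 3.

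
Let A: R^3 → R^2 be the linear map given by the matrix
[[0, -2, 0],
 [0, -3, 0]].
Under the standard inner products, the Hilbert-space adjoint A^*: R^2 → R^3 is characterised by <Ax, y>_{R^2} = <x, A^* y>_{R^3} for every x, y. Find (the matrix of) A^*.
A^* = A^T =
[[0, 0],
 [-2, -3],
 [0, 0]]

For real matrices with standard dot products, the defining identity <Ax, y> = <x, A^* y> gives (Ax)^T y = x^T (A^*) y, i.e. x^T A^T y = x^T (A^*) y. Since this holds for all x, y, we must have A^* = A^T. Therefore
A^* =
[[0, 0],
 [-2, -3],
 [0, 0]].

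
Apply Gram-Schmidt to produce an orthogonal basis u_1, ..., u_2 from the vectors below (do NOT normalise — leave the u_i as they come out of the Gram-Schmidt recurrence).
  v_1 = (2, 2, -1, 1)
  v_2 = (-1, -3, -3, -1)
Orthogonal basis:
  u_1 = (2, 2, -1, 1)
  u_2 = (1/5, -9/5, -18/5, -2/5)

Apply the Gram-Schmidt recurrence
  u_1 = v_1
  u_i = v_i − Σ_{j<i} ((v_i · u_j) / (u_j · u_j)) · u_j.

Step by step this gives:
  u_1 = (2, 2, -1, 1)
  u_2 = (1/5, -9/5, -18/5, -2/5)

Orthogonality check:
  u_2 · u_1 = 0 (should be 0)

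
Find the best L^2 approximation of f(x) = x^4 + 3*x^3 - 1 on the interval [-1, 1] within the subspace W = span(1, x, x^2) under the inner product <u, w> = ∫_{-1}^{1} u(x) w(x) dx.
g(x) = 6*x^2/7 + 9*x/5 - 38/35

The best approximation g ∈ W is the orthogonal projection of f onto W. Writing g = a_0 + a_1 x + a_2 x^2, the coefficients solve the normal equations G · a = b where
  G_{ij} = <φ_i, φ_j> and b_i = <f, φ_i>, with φ_0 = 1, φ_1 = x, φ_2 = x^2.
G =
  [2, 0, 2/3]
  [0, 2/3, 0]
  [2/3, 0, 2/5],
b = (-8/5, 6/5, -8/21).
Solving gives a_0 = -38/35, a_1 = 9/5, a_2 = 6/7, so
  g(x) = 6*x^2/7 + 9*x/5 - 38/35.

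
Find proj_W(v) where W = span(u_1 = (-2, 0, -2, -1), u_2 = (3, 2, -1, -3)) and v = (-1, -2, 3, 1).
proj_W(v) = (-55/103, -122/103, 189/103, 247/103)

Set up U = [u_1 | ... | u_2] ∈ R^(4×2). The projector onto W = col(U) is P = U (U^T U)^(-1) U^T.
Compute U^T U =
  [9, -1]
  [-1, 23],
and U^T v = (-5, -13).
Solve U^T U · c = U^T v for the coefficients: c = (-64/103, -61/103). The projection is proj_W(v) = U c.
Check: (v - proj_W(v)) · u_1 = 0  (should be 0).
Check: (v - proj_W(v)) · u_2 = 0  (should be 0).
Result: proj_W(v) = (-55/103, -122/103, 189/103, 247/103).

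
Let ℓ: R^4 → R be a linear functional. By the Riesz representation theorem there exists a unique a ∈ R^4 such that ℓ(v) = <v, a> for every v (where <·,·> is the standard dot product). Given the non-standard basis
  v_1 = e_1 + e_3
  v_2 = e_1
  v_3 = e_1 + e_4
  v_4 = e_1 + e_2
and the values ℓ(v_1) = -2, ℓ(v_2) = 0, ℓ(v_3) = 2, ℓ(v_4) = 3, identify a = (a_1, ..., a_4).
a = (0, 3, -2, 2)

Write a = (a_1, ..., a_4) in the standard basis. For each basis vector v_i, ℓ(v_i) = <v_i, a> is a linear equation in the a_j's. Collect the n equations into a matrix system V a = ℓ, where row i of V is v_i (expressed in the standard basis). Since V is invertible (lower-triangular with 1s on the diagonal, up to permutation), solve by back-substitution:
  V =
[[1, 0, 1, 0],
 [1, 0, 0, 0],
 [1, 0, 0, 1],
 [1, 1, 0, 0]]
  V a = (-2, 0, 2, 3)
Solving gives a = (0, 3, -2, 2).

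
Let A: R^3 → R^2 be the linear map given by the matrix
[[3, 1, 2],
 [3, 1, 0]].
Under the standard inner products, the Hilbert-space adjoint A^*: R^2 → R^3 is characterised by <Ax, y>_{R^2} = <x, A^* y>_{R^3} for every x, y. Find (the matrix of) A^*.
A^* = A^T =
[[3, 3],
 [1, 1],
 [2, 0]]

For real matrices with standard dot products, the defining identity <Ax, y> = <x, A^* y> gives (Ax)^T y = x^T (A^*) y, i.e. x^T A^T y = x^T (A^*) y. Since this holds for all x, y, we must have A^* = A^T. Therefore
A^* =
[[3, 3],
 [1, 1],
 [2, 0]].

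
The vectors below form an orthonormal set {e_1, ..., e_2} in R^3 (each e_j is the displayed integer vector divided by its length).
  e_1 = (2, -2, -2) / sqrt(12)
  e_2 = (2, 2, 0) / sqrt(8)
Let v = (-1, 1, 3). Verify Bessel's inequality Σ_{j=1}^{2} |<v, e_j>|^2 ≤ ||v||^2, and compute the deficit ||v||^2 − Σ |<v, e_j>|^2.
Σ |<v, e_j>|^2 = 25/3; ||v||^2 = 11; deficit = 8/3

Write each e_j = u_j / sqrt(<u_j, u_j>) where u_j is the displayed integer vector. Then <v, e_j> = <v, u_j> / sqrt(<u_j, u_j>), so |<v, e_j>|^2 = <v, u_j>^2 / <u_j, u_j>.
Coefficients: <v, e_1> = -10/sqrt(12), <v, e_2> = 0/sqrt(8).
Square and sum: Σ |<v, e_j>|^2 = 25/3.
Compute ||v||^2 = v·v = 11.
Deficit = 11 − 25/3 = 8/3 ≥ 0, confirming Bessel's inequality. (The deficit equals ||v − Σ <v,e_j> e_j||^2, the squared distance from v to span{e_j}.)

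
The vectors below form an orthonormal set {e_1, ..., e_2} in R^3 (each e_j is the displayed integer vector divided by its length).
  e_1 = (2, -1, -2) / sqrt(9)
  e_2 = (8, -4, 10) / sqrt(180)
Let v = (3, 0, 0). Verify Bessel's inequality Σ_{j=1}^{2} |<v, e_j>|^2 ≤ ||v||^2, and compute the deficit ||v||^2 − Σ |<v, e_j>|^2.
Σ |<v, e_j>|^2 = 36/5; ||v||^2 = 9; deficit = 9/5

Write each e_j = u_j / sqrt(<u_j, u_j>) where u_j is the displayed integer vector. Then <v, e_j> = <v, u_j> / sqrt(<u_j, u_j>), so |<v, e_j>|^2 = <v, u_j>^2 / <u_j, u_j>.
Coefficients: <v, e_1> = 6/sqrt(9), <v, e_2> = 24/sqrt(180).
Square and sum: Σ |<v, e_j>|^2 = 36/5.
Compute ||v||^2 = v·v = 9.
Deficit = 9 − 36/5 = 9/5 ≥ 0, confirming Bessel's inequality. (The deficit equals ||v − Σ <v,e_j> e_j||^2, the squared distance from v to span{e_j}.)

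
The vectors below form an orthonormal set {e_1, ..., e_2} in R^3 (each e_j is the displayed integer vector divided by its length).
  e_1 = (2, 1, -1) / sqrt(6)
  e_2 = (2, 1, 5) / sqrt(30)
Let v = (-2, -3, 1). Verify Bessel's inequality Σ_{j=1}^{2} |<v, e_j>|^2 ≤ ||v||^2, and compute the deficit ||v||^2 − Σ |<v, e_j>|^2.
Σ |<v, e_j>|^2 = 54/5; ||v||^2 = 14; deficit = 16/5

Write each e_j = u_j / sqrt(<u_j, u_j>) where u_j is the displayed integer vector. Then <v, e_j> = <v, u_j> / sqrt(<u_j, u_j>), so |<v, e_j>|^2 = <v, u_j>^2 / <u_j, u_j>.
Coefficients: <v, e_1> = -8/sqrt(6), <v, e_2> = -2/sqrt(30).
Square and sum: Σ |<v, e_j>|^2 = 54/5.
Compute ||v||^2 = v·v = 14.
Deficit = 14 − 54/5 = 16/5 ≥ 0, confirming Bessel's inequality. (The deficit equals ||v − Σ <v,e_j> e_j||^2, the squared distance from v to span{e_j}.)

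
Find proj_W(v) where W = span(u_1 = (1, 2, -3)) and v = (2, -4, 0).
proj_W(v) = (-3/7, -6/7, 9/7)

Set up U = [u_1 | ... | u_1] ∈ R^(3×1). The projector onto W = col(U) is P = U (U^T U)^(-1) U^T.
Compute U^T U =
  [14],
and U^T v = (-6).
Solve U^T U · c = U^T v for the coefficients: c = (-3/7). The projection is proj_W(v) = U c.
Check: (v - proj_W(v)) · u_1 = 0  (should be 0).
Result: proj_W(v) = (-3/7, -6/7, 9/7).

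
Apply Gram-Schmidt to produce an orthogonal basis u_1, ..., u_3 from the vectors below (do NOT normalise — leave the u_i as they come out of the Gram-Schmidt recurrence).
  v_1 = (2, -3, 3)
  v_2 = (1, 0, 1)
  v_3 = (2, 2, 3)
Orthogonal basis:
  u_1 = (2, -3, 3)
  u_2 = (6/11, 15/22, 7/22)
  u_3 = (-15/19, 5/19, 15/19)

Apply the Gram-Schmidt recurrence
  u_1 = v_1
  u_i = v_i − Σ_{j<i} ((v_i · u_j) / (u_j · u_j)) · u_j.

Step by step this gives:
  u_1 = (2, -3, 3)
  u_2 = (6/11, 15/22, 7/22)
  u_3 = (-15/19, 5/19, 15/19)

Orthogonality check:
  u_2 · u_1 = 0 (should be 0)
  u_3 · u_1 = 0 (should be 0)
  u_3 · u_2 = 0 (should be 0)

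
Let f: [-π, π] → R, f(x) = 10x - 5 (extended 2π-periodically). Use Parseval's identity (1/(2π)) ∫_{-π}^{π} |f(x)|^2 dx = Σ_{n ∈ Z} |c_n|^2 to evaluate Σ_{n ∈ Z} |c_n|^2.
Σ |c_n|^2 = 100π^2/3 + 25

Expand and integrate term by term over [-π, π]:
  ∫ (10x)^2 dx = 100·(2π^3/3); ∫ 2·10·(-5)·x dx = 0 (odd integrand); ∫ (-5)^2 dx = 25·2π.
So (1/(2π)) ∫_{-π}^{π} (10x - 5)^2 dx = 100π^2/3 + 25 = 100π^2/3 + 25.
Parseval ⇒ Σ |c_n|^2 = 100π^2/3 + 25.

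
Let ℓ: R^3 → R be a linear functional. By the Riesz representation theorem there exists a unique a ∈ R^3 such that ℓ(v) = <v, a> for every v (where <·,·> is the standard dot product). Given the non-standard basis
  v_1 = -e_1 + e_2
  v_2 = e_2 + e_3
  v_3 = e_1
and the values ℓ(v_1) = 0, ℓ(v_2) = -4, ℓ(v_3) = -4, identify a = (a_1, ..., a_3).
a = (-4, -4, 0)

Write a = (a_1, ..., a_3) in the standard basis. For each basis vector v_i, ℓ(v_i) = <v_i, a> is a linear equation in the a_j's. Collect the n equations into a matrix system V a = ℓ, where row i of V is v_i (expressed in the standard basis). Since V is invertible (lower-triangular with 1s on the diagonal, up to permutation), solve by back-substitution:
  V =
[[-1, 1, 0],
 [0, 1, 1],
 [1, 0, 0]]
  V a = (0, -4, -4)
Solving gives a = (-4, -4, 0).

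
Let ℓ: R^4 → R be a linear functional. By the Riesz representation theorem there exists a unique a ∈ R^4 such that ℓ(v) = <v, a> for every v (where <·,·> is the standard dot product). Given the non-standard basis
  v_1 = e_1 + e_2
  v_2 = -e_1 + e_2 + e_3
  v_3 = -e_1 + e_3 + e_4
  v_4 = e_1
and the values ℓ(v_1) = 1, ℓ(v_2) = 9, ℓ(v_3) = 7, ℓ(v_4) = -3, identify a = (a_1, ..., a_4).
a = (-3, 4, 2, 2)

Write a = (a_1, ..., a_4) in the standard basis. For each basis vector v_i, ℓ(v_i) = <v_i, a> is a linear equation in the a_j's. Collect the n equations into a matrix system V a = ℓ, where row i of V is v_i (expressed in the standard basis). Since V is invertible (lower-triangular with 1s on the diagonal, up to permutation), solve by back-substitution:
  V =
[[1, 1, 0, 0],
 [-1, 1, 1, 0],
 [-1, 0, 1, 1],
 [1, 0, 0, 0]]
  V a = (1, 9, 7, -3)
Solving gives a = (-3, 4, 2, 2).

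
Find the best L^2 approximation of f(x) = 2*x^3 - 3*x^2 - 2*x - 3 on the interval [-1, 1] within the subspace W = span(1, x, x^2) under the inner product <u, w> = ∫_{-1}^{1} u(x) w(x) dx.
g(x) = -3*x^2 - 4*x/5 - 3

The best approximation g ∈ W is the orthogonal projection of f onto W. Writing g = a_0 + a_1 x + a_2 x^2, the coefficients solve the normal equations G · a = b where
  G_{ij} = <φ_i, φ_j> and b_i = <f, φ_i>, with φ_0 = 1, φ_1 = x, φ_2 = x^2.
G =
  [2, 0, 2/3]
  [0, 2/3, 0]
  [2/3, 0, 2/5],
b = (-8, -8/15, -16/5).
Solving gives a_0 = -3, a_1 = -4/5, a_2 = -3, so
  g(x) = -3*x^2 - 4*x/5 - 3.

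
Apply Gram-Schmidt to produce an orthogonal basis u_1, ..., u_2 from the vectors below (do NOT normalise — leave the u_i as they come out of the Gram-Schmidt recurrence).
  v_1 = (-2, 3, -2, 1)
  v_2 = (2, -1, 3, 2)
Orthogonal basis:
  u_1 = (-2, 3, -2, 1)
  u_2 = (7/9, 5/6, 16/9, 47/18)

Apply the Gram-Schmidt recurrence
  u_1 = v_1
  u_i = v_i − Σ_{j<i} ((v_i · u_j) / (u_j · u_j)) · u_j.

Step by step this gives:
  u_1 = (-2, 3, -2, 1)
  u_2 = (7/9, 5/6, 16/9, 47/18)

Orthogonality check:
  u_2 · u_1 = 0 (should be 0)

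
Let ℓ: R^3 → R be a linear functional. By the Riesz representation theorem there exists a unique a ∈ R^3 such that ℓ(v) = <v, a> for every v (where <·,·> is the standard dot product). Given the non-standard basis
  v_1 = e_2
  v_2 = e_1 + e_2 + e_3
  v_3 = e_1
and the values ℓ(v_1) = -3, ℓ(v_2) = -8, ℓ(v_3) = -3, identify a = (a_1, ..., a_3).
a = (-3, -3, -2)

Write a = (a_1, ..., a_3) in the standard basis. For each basis vector v_i, ℓ(v_i) = <v_i, a> is a linear equation in the a_j's. Collect the n equations into a matrix system V a = ℓ, where row i of V is v_i (expressed in the standard basis). Since V is invertible (lower-triangular with 1s on the diagonal, up to permutation), solve by back-substitution:
  V =
[[0, 1, 0],
 [1, 1, 1],
 [1, 0, 0]]
  V a = (-3, -8, -3)
Solving gives a = (-3, -3, -2).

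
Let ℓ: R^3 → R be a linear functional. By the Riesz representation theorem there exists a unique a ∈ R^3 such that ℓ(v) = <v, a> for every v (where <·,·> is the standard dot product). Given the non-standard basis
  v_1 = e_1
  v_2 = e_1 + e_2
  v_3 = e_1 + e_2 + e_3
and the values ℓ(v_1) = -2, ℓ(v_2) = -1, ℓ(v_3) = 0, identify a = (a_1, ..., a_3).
a = (-2, 1, 1)

Write a = (a_1, ..., a_3) in the standard basis. For each basis vector v_i, ℓ(v_i) = <v_i, a> is a linear equation in the a_j's. Collect the n equations into a matrix system V a = ℓ, where row i of V is v_i (expressed in the standard basis). Since V is invertible (lower-triangular with 1s on the diagonal, up to permutation), solve by back-substitution:
  V =
[[1, 0, 0],
 [1, 1, 0],
 [1, 1, 1]]
  V a = (-2, -1, 0)
Solving gives a = (-2, 1, 1).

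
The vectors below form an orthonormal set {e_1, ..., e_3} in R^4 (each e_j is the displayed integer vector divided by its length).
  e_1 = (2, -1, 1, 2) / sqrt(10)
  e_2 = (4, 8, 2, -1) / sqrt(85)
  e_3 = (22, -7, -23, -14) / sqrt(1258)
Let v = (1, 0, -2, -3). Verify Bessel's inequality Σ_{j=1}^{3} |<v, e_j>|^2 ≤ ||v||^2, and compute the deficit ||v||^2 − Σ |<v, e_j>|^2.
Σ |<v, e_j>|^2 = 493/37; ||v||^2 = 14; deficit = 25/37

Write each e_j = u_j / sqrt(<u_j, u_j>) where u_j is the displayed integer vector. Then <v, e_j> = <v, u_j> / sqrt(<u_j, u_j>), so |<v, e_j>|^2 = <v, u_j>^2 / <u_j, u_j>.
Coefficients: <v, e_1> = -6/sqrt(10), <v, e_2> = 3/sqrt(85), <v, e_3> = 110/sqrt(1258).
Square and sum: Σ |<v, e_j>|^2 = 493/37.
Compute ||v||^2 = v·v = 14.
Deficit = 14 − 493/37 = 25/37 ≥ 0, confirming Bessel's inequality. (The deficit equals ||v − Σ <v,e_j> e_j||^2, the squared distance from v to span{e_j}.)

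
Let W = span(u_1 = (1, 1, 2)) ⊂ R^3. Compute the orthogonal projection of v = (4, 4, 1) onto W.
proj_W(v) = (5/3, 5/3, 10/3)

Set up U = [u_1 | ... | u_1] ∈ R^(3×1). The projector onto W = col(U) is P = U (U^T U)^(-1) U^T.
Compute U^T U =
  [6],
and U^T v = (10).
Solve U^T U · c = U^T v for the coefficients: c = (5/3). The projection is proj_W(v) = U c.
Check: (v - proj_W(v)) · u_1 = 0  (should be 0).
Result: proj_W(v) = (5/3, 5/3, 10/3).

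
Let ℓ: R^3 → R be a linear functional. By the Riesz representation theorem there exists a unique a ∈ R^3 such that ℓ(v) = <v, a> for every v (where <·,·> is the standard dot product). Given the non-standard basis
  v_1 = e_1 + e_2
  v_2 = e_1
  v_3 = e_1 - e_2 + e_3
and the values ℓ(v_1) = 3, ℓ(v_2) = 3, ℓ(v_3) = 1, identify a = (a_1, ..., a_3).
a = (3, 0, -2)

Write a = (a_1, ..., a_3) in the standard basis. For each basis vector v_i, ℓ(v_i) = <v_i, a> is a linear equation in the a_j's. Collect the n equations into a matrix system V a = ℓ, where row i of V is v_i (expressed in the standard basis). Since V is invertible (lower-triangular with 1s on the diagonal, up to permutation), solve by back-substitution:
  V =
[[1, 1, 0],
 [1, 0, 0],
 [1, -1, 1]]
  V a = (3, 3, 1)
Solving gives a = (3, 0, -2).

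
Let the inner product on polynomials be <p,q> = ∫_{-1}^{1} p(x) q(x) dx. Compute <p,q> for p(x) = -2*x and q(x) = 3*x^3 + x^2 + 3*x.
<p,q> = -32/5

Expand the product: p(x)·q(x) = -6*x^4 - 2*x^3 - 6*x^2.
∫_{-1}^{1} of each monomial x^k gives [2/(k+1) if k even, 0 if k odd]. Integrating term-by-term (or equivalently evaluating the antiderivative F(x) = -6*x^5/5 - x^4/2 - 2*x^3 at the endpoints):
  F(1) − F(−1) = -37/10 − (27/10) = -32/5.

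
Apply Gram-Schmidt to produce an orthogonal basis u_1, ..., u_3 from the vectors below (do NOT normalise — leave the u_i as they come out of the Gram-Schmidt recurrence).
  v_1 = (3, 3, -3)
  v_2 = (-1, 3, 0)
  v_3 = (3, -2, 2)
Orthogonal basis:
  u_1 = (3, 3, -3)
  u_2 = (-5/3, 7/3, 2/3)
  u_3 = (45/26, 15/26, 30/13)

Apply the Gram-Schmidt recurrence
  u_1 = v_1
  u_i = v_i − Σ_{j<i} ((v_i · u_j) / (u_j · u_j)) · u_j.

Step by step this gives:
  u_1 = (3, 3, -3)
  u_2 = (-5/3, 7/3, 2/3)
  u_3 = (45/26, 15/26, 30/13)

Orthogonality check:
  u_2 · u_1 = 0 (should be 0)
  u_3 · u_1 = 0 (should be 0)
  u_3 · u_2 = 0 (should be 0)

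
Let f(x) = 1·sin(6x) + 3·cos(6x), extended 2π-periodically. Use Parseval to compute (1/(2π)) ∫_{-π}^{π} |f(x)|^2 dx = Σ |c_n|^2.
Σ |c_n|^2 = 5

Expand |f|^2 and use orthogonality of {sin(nx), cos(mx)} on [-π, π]:
  ∫_{-π}^{π} sin(nx)^2 dx = π, ∫ cos(mx)^2 dx = π, and cross terms integrate to 0.
So ∫_{-π}^{π} f(x)^2 dx = 1^2 · π + 3^2 · π = (1 + 9)π.
Divide by 2π: (1 + 9)/2 = 5.
By Parseval, this equals Σ |c_n|^2.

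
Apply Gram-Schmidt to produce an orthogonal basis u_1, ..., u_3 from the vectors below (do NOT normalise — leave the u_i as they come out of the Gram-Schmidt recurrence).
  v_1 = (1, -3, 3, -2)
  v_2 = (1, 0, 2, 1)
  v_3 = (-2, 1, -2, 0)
Orthogonal basis:
  u_1 = (1, -3, 3, -2)
  u_2 = (18/23, 15/23, 31/23, 33/23)
  u_3 = (-107/113, 5/113, 48/113, 11/113)

Apply the Gram-Schmidt recurrence
  u_1 = v_1
  u_i = v_i − Σ_{j<i} ((v_i · u_j) / (u_j · u_j)) · u_j.

Step by step this gives:
  u_1 = (1, -3, 3, -2)
  u_2 = (18/23, 15/23, 31/23, 33/23)
  u_3 = (-107/113, 5/113, 48/113, 11/113)

Orthogonality check:
  u_2 · u_1 = 0 (should be 0)
  u_3 · u_1 = 0 (should be 0)
  u_3 · u_2 = 0 (should be 0)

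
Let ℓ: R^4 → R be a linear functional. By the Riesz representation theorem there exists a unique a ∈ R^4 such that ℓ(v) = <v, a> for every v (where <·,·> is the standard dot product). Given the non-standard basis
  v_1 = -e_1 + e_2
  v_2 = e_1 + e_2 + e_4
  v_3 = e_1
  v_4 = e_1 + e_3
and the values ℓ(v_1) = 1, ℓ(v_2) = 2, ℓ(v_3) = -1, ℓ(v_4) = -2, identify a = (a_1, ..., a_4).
a = (-1, 0, -1, 3)

Write a = (a_1, ..., a_4) in the standard basis. For each basis vector v_i, ℓ(v_i) = <v_i, a> is a linear equation in the a_j's. Collect the n equations into a matrix system V a = ℓ, where row i of V is v_i (expressed in the standard basis). Since V is invertible (lower-triangular with 1s on the diagonal, up to permutation), solve by back-substitution:
  V =
[[-1, 1, 0, 0],
 [1, 1, 0, 1],
 [1, 0, 0, 0],
 [1, 0, 1, 0]]
  V a = (1, 2, -1, -2)
Solving gives a = (-1, 0, -1, 3).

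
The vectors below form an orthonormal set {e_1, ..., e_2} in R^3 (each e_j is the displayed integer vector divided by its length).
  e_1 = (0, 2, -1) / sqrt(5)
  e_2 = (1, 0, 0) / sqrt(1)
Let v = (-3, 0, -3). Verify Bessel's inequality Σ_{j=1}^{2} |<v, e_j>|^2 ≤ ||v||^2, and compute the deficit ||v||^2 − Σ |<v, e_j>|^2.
Σ |<v, e_j>|^2 = 54/5; ||v||^2 = 18; deficit = 36/5

Write each e_j = u_j / sqrt(<u_j, u_j>) where u_j is the displayed integer vector. Then <v, e_j> = <v, u_j> / sqrt(<u_j, u_j>), so |<v, e_j>|^2 = <v, u_j>^2 / <u_j, u_j>.
Coefficients: <v, e_1> = 3/sqrt(5), <v, e_2> = -3/sqrt(1).
Square and sum: Σ |<v, e_j>|^2 = 54/5.
Compute ||v||^2 = v·v = 18.
Deficit = 18 − 54/5 = 36/5 ≥ 0, confirming Bessel's inequality. (The deficit equals ||v − Σ <v,e_j> e_j||^2, the squared distance from v to span{e_j}.)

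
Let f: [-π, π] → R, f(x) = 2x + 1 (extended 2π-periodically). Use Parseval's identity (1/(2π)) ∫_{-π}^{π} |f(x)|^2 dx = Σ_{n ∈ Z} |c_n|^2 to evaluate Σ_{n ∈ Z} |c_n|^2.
Σ |c_n|^2 = 4π^2/3 + 1

Expand and integrate term by term over [-π, π]:
  ∫ (2x)^2 dx = 4·(2π^3/3); ∫ 2·2·(1)·x dx = 0 (odd integrand); ∫ 1^2 dx = 1·2π.
So (1/(2π)) ∫_{-π}^{π} (2x + 1)^2 dx = 4π^2/3 + 1 = 4π^2/3 + 1.
Parseval ⇒ Σ |c_n|^2 = 4π^2/3 + 1.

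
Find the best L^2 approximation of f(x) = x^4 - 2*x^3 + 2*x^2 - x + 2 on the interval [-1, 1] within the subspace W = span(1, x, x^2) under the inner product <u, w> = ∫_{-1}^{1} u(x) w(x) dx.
g(x) = 20*x^2/7 - 11*x/5 + 67/35

The best approximation g ∈ W is the orthogonal projection of f onto W. Writing g = a_0 + a_1 x + a_2 x^2, the coefficients solve the normal equations G · a = b where
  G_{ij} = <φ_i, φ_j> and b_i = <f, φ_i>, with φ_0 = 1, φ_1 = x, φ_2 = x^2.
G =
  [2, 0, 2/3]
  [0, 2/3, 0]
  [2/3, 0, 2/5],
b = (86/15, -22/15, 254/105).
Solving gives a_0 = 67/35, a_1 = -11/5, a_2 = 20/7, so
  g(x) = 20*x^2/7 - 11*x/5 + 67/35.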